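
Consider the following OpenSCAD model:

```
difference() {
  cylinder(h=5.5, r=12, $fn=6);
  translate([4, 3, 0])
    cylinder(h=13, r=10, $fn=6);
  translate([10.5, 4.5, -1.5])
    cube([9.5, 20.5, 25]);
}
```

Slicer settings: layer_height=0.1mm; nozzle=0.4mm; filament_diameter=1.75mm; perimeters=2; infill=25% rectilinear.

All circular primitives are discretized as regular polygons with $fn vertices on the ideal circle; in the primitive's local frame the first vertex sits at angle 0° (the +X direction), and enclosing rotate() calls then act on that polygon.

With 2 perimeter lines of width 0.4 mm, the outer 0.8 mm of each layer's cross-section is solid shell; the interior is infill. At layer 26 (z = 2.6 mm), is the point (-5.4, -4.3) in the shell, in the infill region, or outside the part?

infill

At z = 2.6 mm: the r=12 cylinder gives a regular 6-gon of circumradius 12 (constant along its height); the r=10 cylinder at (4, 3) gives a regular 6-gon of circumradius 10 (constant along its height); the cube at (10.5, 4.5) (footprint 9.5×20.5) is included at this height; After the difference (first − rest): starting from the r=12 cylinder, the r=10 cylinder at (4, 3) partially overlaps it — only the 211.09 mm² overlap (of its 259.81 mm²) is removed, clipping the outline; the 9.5×20.5 cube at (10.5, 4.5) misses the remaining region (no effect) — 1 connected region. Overall, the cross-section is a single solid region. The nearest boundary edge runs (-6.00, 3.00)→(-1.00, -5.66); distance from the point to it = 3.13 mm. The point is inside the cross-section and 3.13 mm from the nearest boundary — more than the 0.8 mm shell width (2 × 0.4), so it's in the infill interior.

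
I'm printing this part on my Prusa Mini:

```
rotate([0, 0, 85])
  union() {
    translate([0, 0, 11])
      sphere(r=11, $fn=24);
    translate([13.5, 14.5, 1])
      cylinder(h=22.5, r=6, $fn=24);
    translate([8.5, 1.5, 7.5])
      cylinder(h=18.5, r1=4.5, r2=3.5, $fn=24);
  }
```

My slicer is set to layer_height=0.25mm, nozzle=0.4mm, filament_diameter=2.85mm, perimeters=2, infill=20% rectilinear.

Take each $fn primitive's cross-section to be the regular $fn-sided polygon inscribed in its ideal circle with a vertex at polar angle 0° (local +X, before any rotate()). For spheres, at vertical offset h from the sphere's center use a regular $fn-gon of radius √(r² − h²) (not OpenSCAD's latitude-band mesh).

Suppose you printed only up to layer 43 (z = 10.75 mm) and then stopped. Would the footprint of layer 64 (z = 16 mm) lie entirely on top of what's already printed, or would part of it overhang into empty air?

Compare the two slices. At z = 10.75: the sphere: section is a regular 24-gon, circumradius = √(r²−h²) = √(11²−0.25²) = 10.997 (area = (24/2)·10.997²·sin(360°/24) = 375.61 mm²); the r=6 cylinder at (13.5, 14.5) contributes a regular 24-gon of circumradius 6 (area = (24/2)·6.000²·sin(360°/24) = 111.81 mm²); the cone at (8.5, 1.5) (r1=4.5→r2=3.5) has section circumradius 4.324 here — a regular 24-gon (area = (24/2)·4.324²·sin(360°/24) = 58.08 mm²); Combining (union): the regions partially overlap — summed areas 545.50 mm² minus the doubly-counted overlap 46.10 mm² gives 499.40 mm² — area = 499.40 mm²; (whole slice rotated 85° about Z — lengths, areas and connectivity unchanged). At z = 16: the sphere: section is a regular 24-gon, circumradius = √(r²−h²) = √(11²−5²) = 9.798 (area = (24/2)·9.798²·sin(360°/24) = 298.16 mm²); the r=6 cylinder at (13.5, 14.5) contributes a regular 24-gon of circumradius 6 (area = (24/2)·6.000²·sin(360°/24) = 111.81 mm²); the cone at (8.5, 1.5) (r1=4.5→r2=3.5) has section circumradius 4.041 here — a regular 24-gon (area = (24/2)·4.041²·sin(360°/24) = 50.71 mm²); Combining (union): the regions partially overlap — summed areas 460.68 mm² minus the doubly-counted overlap 32.00 mm² gives 428.67 mm² — area = 428.67 mm²; (whole slice rotated 85° about Z — lengths, areas and connectivity unchanged). Checking containment: the cross-section at z = 16 is a subset of the cross-section at z = 10.75.

entirely on top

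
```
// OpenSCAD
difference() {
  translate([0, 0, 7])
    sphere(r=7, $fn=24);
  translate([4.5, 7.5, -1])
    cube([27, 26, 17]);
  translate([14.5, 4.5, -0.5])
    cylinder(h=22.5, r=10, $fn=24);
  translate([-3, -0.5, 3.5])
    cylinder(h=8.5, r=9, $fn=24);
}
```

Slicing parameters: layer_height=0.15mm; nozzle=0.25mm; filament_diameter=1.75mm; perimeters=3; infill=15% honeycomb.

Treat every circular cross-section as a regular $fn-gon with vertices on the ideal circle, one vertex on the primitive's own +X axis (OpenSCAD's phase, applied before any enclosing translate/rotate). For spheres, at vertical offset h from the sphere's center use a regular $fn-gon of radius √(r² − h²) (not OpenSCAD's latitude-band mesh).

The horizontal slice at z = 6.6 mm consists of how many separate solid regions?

2

At z = 6.6 mm: the r=7 sphere contributes a regular 24-gon of circumradius √(7²−0.4²) = 6.989; the 27×26 cube at (4.5, 7.5) contributes its full rectangle; the cylinder at (14.5, 4.5): section is a regular 24-gon, circumradius r=10; the r=9 cylinder at (-3, -0.5) gives a regular 24-gon of circumradius 9 (constant along its height); Taking the first minus the rest: starting from the r=7 sphere, the 27×26 cube at (4.5, 7.5) misses the remaining region (no effect); the r=10 cylinder at (14.5, 4.5) partially overlaps it — only the 8.38 mm² overlap (of its 310.58 mm²) is removed, clipping the outline; the r=9 cylinder at (-3, -0.5) partially overlaps it — only the 140.17 mm² overlap (of its 251.57 mm²) is removed, clipping the outline — 2 connected regions. The result has 2 disconnected regions.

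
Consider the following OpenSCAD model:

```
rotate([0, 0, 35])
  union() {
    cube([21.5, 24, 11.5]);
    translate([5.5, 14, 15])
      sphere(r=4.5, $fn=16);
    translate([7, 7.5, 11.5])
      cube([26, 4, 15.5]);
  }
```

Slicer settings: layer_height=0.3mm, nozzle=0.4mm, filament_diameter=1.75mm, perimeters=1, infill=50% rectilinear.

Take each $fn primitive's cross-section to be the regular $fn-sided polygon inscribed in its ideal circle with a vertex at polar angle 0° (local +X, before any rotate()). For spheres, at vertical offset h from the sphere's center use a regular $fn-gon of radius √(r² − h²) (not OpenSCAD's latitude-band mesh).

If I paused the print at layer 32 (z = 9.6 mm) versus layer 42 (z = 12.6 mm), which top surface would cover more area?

layer 32 (z = 9.6 mm)

Layer 32 (z = 9.6): the cube is present — its section is the full 21.5×24 rectangle (area 516.00 mm²); the sphere at (5.5, 14) does not reach this height (|z−center|=5.400 > r=4.5); the cube at (7, 7.5) does not reach this height (z outside [11.5, 27]); Taking the union: only the 21.5×24 cube is present, so the union is just that shape — area = 516.00 mm²; (rotated 35° about Z; rotation is an isometry so areas/perimeters/island counts are preserved). So its area = 516.00 mm². Layer 42 (z = 12.6): the cube is absent (z outside [0, 11.5]); the r=4.5 sphere at (5.5, 14) contributes a regular 16-gon of circumradius √(4.5²−2.4²) = 3.807 (area = (16/2)·3.807²·sin(360°/16) = 44.36 mm²); the cube at (7, 7.5) is present — its section is the full 26×4 rectangle (area 104.00 mm²); Combining (union): the regions partially overlap — summed areas 148.36 mm² minus the doubly-counted overlap 0.72 mm² gives 147.65 mm² — area = 147.65 mm²; (whole slice rotated 35° about Z — lengths, areas and connectivity unchanged). So its area = 147.65 mm². Layer 32 is larger (516.00 vs 147.65 mm²).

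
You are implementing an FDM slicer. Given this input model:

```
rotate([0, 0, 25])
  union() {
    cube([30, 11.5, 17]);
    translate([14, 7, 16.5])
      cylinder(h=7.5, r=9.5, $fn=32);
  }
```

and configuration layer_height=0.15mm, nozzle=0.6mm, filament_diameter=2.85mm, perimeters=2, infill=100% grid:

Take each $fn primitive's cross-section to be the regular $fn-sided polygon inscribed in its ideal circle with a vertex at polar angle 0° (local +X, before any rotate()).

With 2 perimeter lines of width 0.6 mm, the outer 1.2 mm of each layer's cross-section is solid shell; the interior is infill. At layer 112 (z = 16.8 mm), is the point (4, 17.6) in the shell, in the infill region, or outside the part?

infill

At z = 16.8 mm: the 30×11.5 cube contributes its full rectangle; the r=9.5 cylinder at (14, 7) gives a regular 32-gon of circumradius 9.5 (constant along its height); Merging all regions: the regions partially overlap (shared area 201.15 mm²), so overlapping operands fuse into one piece — 1 connected region; (rotated 25° about Z; rotation is an isometry so areas/perimeters/island counts are preserved). Overall, the cross-section is a single solid region. Undo the 25° rotation: the query point maps to (11.063, 14.261) in the un-rotated model frame. The nearest boundary edge runs (10.36, 15.78)→(12.15, 16.32); distance from the point to it = 1.65 mm. The point is inside the cross-section and 1.65 mm from the nearest boundary — more than the 1.2 mm shell width (2 × 0.6), so it's in the infill interior.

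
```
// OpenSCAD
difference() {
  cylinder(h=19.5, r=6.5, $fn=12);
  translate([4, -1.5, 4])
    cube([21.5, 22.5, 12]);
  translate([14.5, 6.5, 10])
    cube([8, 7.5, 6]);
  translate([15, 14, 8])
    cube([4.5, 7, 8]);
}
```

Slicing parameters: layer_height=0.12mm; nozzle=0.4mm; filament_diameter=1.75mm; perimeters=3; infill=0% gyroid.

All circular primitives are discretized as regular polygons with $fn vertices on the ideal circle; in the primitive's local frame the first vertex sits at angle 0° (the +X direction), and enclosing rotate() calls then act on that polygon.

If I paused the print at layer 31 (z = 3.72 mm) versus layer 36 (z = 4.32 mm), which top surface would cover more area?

layer 31 (z = 3.72 mm)

Layer 31 (z = 3.72): the cylinder: section is a regular 12-gon, circumradius r=6.5 (area = (12/2)·6.500²·sin(360°/12) = 126.75 mm²); the cube at (4, -1.5) is not intersected at this z (z outside [4, 16]); the cube at (14.5, 6.5) is not intersected at this z (z outside [10, 16]); the cube at (15, 14) does not reach this height (z outside [8, 16]); Subtracting the remaining from the first: none of the subtracted shapes is present at this height, so the r=6.5 cylinder is unchanged — area = 126.75 mm². So its area = 126.75 mm². Layer 36 (z = 4.32): the r=6.5 cylinder gives a regular 12-gon of circumradius 6.5 (constant along its height) (area = (12/2)·6.500²·sin(360°/12) = 126.75 mm²); the cube at (4, -1.5) is present — its section is the full 21.5×22.5 rectangle (area 483.75 mm²); the cube at (14.5, 6.5) is not intersected at this z (z outside [10, 16]); the cube at (15, 14) is not intersected at this z (z outside [8, 16]); Subtracting the remaining from the first: starting from the r=6.5 cylinder (126.75 mm²), the 21.5×22.5 cube at (4, -1.5) partially overlaps it — only the 11.49 mm² overlap (of its 483.75 mm²) is removed, clipping the outline — area = 115.26 mm². So its area = 115.26 mm². Layer 31 is larger (126.75 vs 115.26 mm²).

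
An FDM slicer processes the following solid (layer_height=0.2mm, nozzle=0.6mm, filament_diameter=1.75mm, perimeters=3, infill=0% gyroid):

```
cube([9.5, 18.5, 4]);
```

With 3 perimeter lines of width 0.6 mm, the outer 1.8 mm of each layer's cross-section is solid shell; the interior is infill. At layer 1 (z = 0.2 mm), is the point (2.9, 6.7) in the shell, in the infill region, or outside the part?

infill

At z = 0.2 mm: the cube is present — its section is the full 9.5×18.5 rectangle. Overall, the cross-section is a single solid region. The nearest boundary edge runs (0.00, 18.50)→(0.00, 0.00); distance from the point to it = 2.90 mm. The point is inside the cross-section and 2.90 mm from the nearest boundary — more than the 1.8 mm shell width (3 × 0.6), so it's in the infill interior.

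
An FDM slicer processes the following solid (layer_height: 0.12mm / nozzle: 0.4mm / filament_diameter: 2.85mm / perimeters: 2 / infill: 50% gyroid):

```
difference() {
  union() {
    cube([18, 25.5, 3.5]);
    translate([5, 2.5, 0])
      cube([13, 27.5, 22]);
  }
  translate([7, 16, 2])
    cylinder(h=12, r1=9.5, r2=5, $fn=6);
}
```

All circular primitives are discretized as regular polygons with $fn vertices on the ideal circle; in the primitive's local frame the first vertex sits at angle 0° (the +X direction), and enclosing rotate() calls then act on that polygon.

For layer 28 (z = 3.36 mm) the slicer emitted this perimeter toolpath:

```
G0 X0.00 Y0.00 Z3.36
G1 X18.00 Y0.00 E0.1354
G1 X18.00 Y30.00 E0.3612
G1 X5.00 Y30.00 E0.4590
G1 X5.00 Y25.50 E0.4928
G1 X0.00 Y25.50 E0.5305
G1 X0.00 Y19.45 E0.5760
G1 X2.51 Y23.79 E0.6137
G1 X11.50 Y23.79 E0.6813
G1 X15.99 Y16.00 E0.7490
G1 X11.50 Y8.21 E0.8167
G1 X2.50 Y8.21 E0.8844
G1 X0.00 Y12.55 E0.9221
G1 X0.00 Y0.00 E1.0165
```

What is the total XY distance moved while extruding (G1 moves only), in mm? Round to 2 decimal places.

135.09 mm

Sum the Euclidean lengths of each G1 segment: total = 135.09 mm.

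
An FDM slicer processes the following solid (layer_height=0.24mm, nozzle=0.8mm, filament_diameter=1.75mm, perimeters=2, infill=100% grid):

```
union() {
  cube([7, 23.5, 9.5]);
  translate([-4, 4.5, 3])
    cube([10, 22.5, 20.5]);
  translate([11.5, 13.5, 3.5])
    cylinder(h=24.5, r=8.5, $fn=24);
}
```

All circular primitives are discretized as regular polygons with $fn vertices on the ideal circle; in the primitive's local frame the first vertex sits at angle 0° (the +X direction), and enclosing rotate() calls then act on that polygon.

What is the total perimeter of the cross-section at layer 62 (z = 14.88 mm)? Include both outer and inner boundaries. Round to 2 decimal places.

At z = 14.88 mm: the cube does not reach this height (z outside [0, 9.5]); the cube at (-4, 4.5) (footprint 10×22.5) is included at this height (perimeter 65.00 mm); the r=8.5 cylinder at (11.5, 13.5) contributes a regular 24-gon of circumradius 8.5 (perimeter = 2·24·8.500·sin(180°/24) = 53.25 mm); Taking the union: the regions partially overlap (shared area 26.31 mm²), so the edge portions inside another operand are dropped and the merged outline is re-measured after clipping — boundary = 90.85 mm. Overall, the cross-section is a single solid region. Total boundary length (outer) = 90.85 mm.

90.85 mm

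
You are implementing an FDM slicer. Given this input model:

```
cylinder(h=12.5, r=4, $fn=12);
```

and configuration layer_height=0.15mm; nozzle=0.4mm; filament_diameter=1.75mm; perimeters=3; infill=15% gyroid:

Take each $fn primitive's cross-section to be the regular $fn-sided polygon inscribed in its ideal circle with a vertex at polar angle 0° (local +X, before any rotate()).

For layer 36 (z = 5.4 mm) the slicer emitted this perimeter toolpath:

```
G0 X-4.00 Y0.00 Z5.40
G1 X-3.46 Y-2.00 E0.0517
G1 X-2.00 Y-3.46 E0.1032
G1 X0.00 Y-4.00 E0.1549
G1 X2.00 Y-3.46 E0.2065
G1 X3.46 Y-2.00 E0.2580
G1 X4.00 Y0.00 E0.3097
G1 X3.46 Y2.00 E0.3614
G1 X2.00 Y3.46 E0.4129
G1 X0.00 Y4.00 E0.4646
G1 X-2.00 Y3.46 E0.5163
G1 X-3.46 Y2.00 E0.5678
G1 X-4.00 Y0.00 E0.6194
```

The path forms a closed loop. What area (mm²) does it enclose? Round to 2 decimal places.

47.94 mm²

Apply the shoelace formula to the sequence of (X, Y) vertices; enclosed area = 47.94 mm².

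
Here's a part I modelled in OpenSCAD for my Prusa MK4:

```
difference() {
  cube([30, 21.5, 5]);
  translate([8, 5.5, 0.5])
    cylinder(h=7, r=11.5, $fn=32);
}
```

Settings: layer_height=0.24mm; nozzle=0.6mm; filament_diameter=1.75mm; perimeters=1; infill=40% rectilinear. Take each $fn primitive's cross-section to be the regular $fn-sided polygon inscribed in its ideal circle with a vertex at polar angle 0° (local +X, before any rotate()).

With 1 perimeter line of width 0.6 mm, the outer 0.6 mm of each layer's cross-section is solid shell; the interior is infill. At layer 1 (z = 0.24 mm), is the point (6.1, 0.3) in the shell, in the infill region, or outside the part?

At z = 0.24 mm: the cube is present — its section is the full 30×21.5 rectangle; the cylinder at (8, 5.5) is absent (z outside [0.5, 7.5]); Taking the first minus the rest: none of the subtracted shapes is present at this height, so the 30×21.5 cube is unchanged — 1 connected region. Overall, the cross-section is a single solid region. The nearest boundary edge runs (0.00, 0.00)→(30.00, 0.00); distance from the point to it = 0.30 mm. The point is inside the cross-section, 0.30 mm from the nearest boundary — within the 0.6 mm shell band (1 × 0.6).

shell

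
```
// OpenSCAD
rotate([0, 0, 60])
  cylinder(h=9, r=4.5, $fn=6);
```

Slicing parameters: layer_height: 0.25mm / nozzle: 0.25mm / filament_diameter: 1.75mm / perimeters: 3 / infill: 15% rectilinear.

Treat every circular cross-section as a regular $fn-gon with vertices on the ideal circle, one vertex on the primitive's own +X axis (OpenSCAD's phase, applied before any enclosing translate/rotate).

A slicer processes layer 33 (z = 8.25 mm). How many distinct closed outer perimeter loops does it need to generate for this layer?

1

At z = 8.25 mm: the r=4.5 cylinder gives a regular 6-gon of circumradius 4.5 (constant along its height); (rotated 60° about Z; rotation is an isometry so areas/perimeters/island counts are preserved). The result has 1 disconnected region.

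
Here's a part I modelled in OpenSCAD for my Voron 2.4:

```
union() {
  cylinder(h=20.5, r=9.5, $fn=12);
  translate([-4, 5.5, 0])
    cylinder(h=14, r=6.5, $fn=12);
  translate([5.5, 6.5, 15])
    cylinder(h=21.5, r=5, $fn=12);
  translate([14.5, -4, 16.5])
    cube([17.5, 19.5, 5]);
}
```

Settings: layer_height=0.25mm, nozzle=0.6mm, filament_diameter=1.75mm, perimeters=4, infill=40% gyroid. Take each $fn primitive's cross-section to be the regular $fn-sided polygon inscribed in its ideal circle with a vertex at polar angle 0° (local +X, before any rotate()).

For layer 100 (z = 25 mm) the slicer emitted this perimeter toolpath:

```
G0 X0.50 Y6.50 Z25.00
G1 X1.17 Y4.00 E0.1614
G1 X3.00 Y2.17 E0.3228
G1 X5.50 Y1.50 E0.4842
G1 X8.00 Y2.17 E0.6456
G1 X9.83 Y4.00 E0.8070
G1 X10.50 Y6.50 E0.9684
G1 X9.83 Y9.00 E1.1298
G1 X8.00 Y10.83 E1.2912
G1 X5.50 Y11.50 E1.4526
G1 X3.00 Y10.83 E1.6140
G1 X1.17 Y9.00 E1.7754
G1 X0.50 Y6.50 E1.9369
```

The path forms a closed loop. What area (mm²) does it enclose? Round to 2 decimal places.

Apply the shoelace formula to the sequence of (X, Y) vertices; enclosed area = 75.00 mm².

75.00 mm²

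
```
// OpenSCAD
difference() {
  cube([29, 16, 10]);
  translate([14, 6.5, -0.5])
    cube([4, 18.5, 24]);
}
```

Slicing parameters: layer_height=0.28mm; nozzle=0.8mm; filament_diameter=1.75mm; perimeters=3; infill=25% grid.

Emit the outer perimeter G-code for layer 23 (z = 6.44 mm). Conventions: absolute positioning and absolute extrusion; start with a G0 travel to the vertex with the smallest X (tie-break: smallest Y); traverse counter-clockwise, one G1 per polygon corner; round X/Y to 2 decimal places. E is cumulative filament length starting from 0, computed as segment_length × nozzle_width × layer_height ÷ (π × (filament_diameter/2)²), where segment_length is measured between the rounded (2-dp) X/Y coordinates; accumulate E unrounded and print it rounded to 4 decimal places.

At z = 6.44 mm: the cube is present — its section is the full 29×16 rectangle; the 4×18.5 cube at (14, 6.5) contributes its full rectangle; Taking the first minus the rest: starting from the 29×16 cube, the 4×18.5 cube at (14, 6.5) partially overlaps it — only the 38.00 mm² overlap (of its 74.00 mm²) is removed, clipping the outline — 1 connected region. The outline is a single polygon with 8 vertices. Extrusion per mm of travel: 0.8 × 0.28 / (π × 0.875²) = 0.093128. Accumulating E over each segment gives final E = 10.1510.

G0 X0.00 Y0.00 Z6.44
G1 X29.00 Y0.00 E2.7007
G1 X29.00 Y16.00 E4.1908
G1 X18.00 Y16.00 E5.2152
G1 X18.00 Y6.50 E6.0999
G1 X14.00 Y6.50 E6.4724
G1 X14.00 Y16.00 E7.3571
G1 X0.00 Y16.00 E8.6609
G1 X0.00 Y0.00 E10.1510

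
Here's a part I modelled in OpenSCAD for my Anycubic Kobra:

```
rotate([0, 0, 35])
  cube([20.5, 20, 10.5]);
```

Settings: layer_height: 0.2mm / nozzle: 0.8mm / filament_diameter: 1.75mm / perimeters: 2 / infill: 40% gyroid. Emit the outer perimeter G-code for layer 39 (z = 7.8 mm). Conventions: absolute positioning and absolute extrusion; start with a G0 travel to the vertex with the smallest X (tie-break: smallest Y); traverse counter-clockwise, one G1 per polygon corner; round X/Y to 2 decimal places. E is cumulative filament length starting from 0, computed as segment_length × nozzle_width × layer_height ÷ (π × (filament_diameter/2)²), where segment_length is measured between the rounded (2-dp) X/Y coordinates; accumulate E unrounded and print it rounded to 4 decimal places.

At z = 7.8 mm: the cube is present — its section is the full 20.5×20 rectangle; (rotated 35° about Z; rotation is an isometry so areas/perimeters/island counts are preserved). The outline is a single polygon with 4 vertices. Extrusion per mm of travel: 0.8 × 0.2 / (π × 0.875²) = 0.066520. Accumulating E over each segment gives final E = 5.3875.

G0 X-11.47 Y16.38 Z7.80
G1 X0.00 Y0.00 E1.3302
G1 X16.79 Y11.76 E2.6938
G1 X5.32 Y28.14 E4.0239
G1 X-11.47 Y16.38 E5.3875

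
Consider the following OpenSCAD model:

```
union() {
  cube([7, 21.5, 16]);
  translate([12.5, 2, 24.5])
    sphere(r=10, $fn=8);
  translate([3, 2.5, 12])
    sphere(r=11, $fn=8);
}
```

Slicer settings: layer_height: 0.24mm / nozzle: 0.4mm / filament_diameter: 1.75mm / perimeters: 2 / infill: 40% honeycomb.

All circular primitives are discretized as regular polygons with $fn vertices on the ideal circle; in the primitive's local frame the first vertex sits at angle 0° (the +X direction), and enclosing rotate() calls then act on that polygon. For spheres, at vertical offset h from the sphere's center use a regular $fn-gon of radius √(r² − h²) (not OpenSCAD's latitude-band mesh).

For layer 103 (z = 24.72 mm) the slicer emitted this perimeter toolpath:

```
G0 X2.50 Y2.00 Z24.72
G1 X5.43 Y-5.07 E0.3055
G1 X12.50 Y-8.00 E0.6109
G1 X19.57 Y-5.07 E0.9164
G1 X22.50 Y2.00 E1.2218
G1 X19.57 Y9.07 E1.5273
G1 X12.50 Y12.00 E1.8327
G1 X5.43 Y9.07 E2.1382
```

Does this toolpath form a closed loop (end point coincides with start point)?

Start point (G0): (2.50, 2.00). End point (last G1): the path does not return to the start — open.

no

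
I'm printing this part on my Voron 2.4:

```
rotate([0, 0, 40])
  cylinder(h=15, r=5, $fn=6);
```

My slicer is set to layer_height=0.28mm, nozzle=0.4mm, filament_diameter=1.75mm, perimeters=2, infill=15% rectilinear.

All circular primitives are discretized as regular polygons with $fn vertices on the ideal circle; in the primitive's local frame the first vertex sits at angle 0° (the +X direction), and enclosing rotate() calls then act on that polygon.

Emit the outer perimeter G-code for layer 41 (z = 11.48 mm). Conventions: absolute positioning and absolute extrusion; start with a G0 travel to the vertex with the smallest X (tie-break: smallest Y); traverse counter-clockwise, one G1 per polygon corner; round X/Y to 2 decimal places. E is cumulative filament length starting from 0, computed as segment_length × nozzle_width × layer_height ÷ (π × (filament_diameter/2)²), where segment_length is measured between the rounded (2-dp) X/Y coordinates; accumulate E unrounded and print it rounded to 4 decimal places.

G0 X-4.70 Y1.71 Z11.48
G1 X-3.83 Y-3.21 E0.2326
G1 X0.87 Y-4.92 E0.4655
G1 X4.70 Y-1.71 E0.6982
G1 X3.83 Y3.21 E0.9309
G1 X-0.87 Y4.92 E1.1638
G1 X-4.70 Y1.71 E1.3965

At z = 11.48 mm: the cylinder: section is a regular 6-gon, circumradius r=5; (whole slice rotated 40° about Z — lengths, areas and connectivity unchanged). The outline is a single polygon with 6 vertices. Extrusion per mm of travel: 0.4 × 0.28 / (π × 0.875²) = 0.046564. Accumulating E over each segment gives final E = 1.3965.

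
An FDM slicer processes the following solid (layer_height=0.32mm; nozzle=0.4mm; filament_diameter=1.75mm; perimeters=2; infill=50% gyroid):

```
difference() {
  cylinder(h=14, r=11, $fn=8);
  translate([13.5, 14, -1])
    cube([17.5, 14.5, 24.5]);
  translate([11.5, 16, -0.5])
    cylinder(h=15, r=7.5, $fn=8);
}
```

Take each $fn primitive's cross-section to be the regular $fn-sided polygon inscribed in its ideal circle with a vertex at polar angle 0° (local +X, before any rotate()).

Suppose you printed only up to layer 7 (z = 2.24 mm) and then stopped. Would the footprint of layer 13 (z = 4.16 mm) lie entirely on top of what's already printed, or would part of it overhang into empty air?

entirely on top

Compare the two slices. At z = 2.24: the r=11 cylinder gives a regular 8-gon of circumradius 11 (constant along its height) (area = (8/2)·11.000²·sin(360°/8) = 342.24 mm²); the cube at (13.5, 14) is present — its section is the full 17.5×14.5 rectangle (area 253.75 mm²); the r=7.5 cylinder at (11.5, 16) gives a regular 8-gon of circumradius 7.5 (constant along its height) (area = (8/2)·7.500²·sin(360°/8) = 159.10 mm²); After the difference (first − rest): starting from the r=11 cylinder (342.24 mm²), the 17.5×14.5 cube at (13.5, 14) misses the remaining region (no effect); the r=7.5 cylinder at (11.5, 16) misses the remaining region (no effect) — area = 342.24 mm². At z = 4.16: the r=11 cylinder contributes a regular 8-gon of circumradius 11 (area = (8/2)·11.000²·sin(360°/8) = 342.24 mm²); the cube at (13.5, 14) (footprint 17.5×14.5) is included at this height (area 253.75 mm²); the r=7.5 cylinder at (11.5, 16) contributes a regular 8-gon of circumradius 7.5 (area = (8/2)·7.500²·sin(360°/8) = 159.10 mm²); Taking the first minus the rest: starting from the r=11 cylinder (342.24 mm²), the 17.5×14.5 cube at (13.5, 14) misses the remaining region (no effect); the r=7.5 cylinder at (11.5, 16) misses the remaining region (no effect) — area = 342.24 mm². Checking containment: the cross-section at z = 4.16 is a subset of the cross-section at z = 2.24.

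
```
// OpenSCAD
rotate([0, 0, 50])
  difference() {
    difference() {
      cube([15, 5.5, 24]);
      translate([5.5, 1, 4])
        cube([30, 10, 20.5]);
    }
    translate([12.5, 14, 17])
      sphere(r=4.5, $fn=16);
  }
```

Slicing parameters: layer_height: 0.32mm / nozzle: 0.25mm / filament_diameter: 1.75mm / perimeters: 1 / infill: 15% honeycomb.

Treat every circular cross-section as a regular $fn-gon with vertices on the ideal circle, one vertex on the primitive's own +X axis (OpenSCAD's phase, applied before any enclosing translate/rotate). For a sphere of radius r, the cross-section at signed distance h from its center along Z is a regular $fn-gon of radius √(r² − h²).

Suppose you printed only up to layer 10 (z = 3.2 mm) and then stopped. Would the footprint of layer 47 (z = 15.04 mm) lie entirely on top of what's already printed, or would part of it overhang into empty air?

entirely on top

Compare the two slices. At z = 3.2: the cube (footprint 15×5.5) is included at this height (area 82.50 mm²); the cube at (5.5, 1) is absent (z outside [4, 24.5]); Taking the first minus the rest: none of the subtracted shapes is present at this height, so the 15×5.5 cube is unchanged — area = 82.50 mm²; the sphere at (12.5, 14) is absent (|z−center|=13.800 > r=4.5); Subtracting the remaining from the first: none of the subtracted shapes is present at this height, so the result so far is unchanged — area = 82.50 mm²; (rotated 50° about Z; rotation is an isometry so areas/perimeters/island counts are preserved). At z = 15.04: the cube (footprint 15×5.5) is included at this height (area 82.50 mm²); the cube at (5.5, 1) is present — its section is the full 30×10 rectangle (area 300.00 mm²); Subtracting the remaining from the first: starting from the 15×5.5 cube (82.50 mm²), the 30×10 cube at (5.5, 1) partially overlaps it — only the 42.75 mm² overlap (of its 300.00 mm²) is removed, clipping the outline — area = 39.75 mm²; the sphere at (12.5, 14): section is a regular 16-gon, circumradius = √(r²−h²) = √(4.5²−1.96²) = 4.051 (area = (16/2)·4.051²·sin(360°/16) = 50.23 mm²); Taking the first minus the rest: starting from that combined region (39.75 mm²), the r=4.5 sphere at (12.5, 14) misses the remaining region (no effect) — area = 39.75 mm²; (rotated 50° about Z; rotation is an isometry so areas/perimeters/island counts are preserved). Checking containment: the cross-section at z = 15.04 is a subset of the cross-section at z = 3.2.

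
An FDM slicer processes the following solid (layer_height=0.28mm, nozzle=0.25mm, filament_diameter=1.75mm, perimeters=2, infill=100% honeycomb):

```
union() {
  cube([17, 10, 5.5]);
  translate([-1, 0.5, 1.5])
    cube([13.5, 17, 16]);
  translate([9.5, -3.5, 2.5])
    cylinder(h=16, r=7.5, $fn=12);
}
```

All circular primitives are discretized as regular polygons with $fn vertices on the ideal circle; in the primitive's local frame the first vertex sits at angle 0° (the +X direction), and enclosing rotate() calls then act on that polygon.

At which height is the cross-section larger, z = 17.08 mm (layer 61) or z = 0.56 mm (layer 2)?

layer 61 (z = 17.08 mm)

Layer 61 (z = 17.08): the cube is absent (z outside [0, 5.5]); the cube at (-1, 0.5) is present — its section is the full 13.5×17 rectangle (area 229.50 mm²); the r=7.5 cylinder at (9.5, -3.5) gives a regular 12-gon of circumradius 7.5 (constant along its height) (area = (12/2)·7.500²·sin(360°/12) = 168.75 mm²); Combining (union): the regions partially overlap — summed areas 398.25 mm² minus the doubly-counted overlap 23.65 mm² gives 374.60 mm² — area = 374.60 mm². So its area = 374.60 mm². Layer 2 (z = 0.56): the 17×10 cube contributes its full rectangle (area 170.00 mm²); the cube at (-1, 0.5) is not intersected at this z (z outside [1.5, 17.5]); the cylinder at (9.5, -3.5) does not reach this height (z outside [2.5, 18.5]); Taking the union: only the 17×10 cube is present, so the union is just that shape — area = 170.00 mm². So its area = 170.00 mm². Layer 61 is larger (374.60 vs 170.00 mm²).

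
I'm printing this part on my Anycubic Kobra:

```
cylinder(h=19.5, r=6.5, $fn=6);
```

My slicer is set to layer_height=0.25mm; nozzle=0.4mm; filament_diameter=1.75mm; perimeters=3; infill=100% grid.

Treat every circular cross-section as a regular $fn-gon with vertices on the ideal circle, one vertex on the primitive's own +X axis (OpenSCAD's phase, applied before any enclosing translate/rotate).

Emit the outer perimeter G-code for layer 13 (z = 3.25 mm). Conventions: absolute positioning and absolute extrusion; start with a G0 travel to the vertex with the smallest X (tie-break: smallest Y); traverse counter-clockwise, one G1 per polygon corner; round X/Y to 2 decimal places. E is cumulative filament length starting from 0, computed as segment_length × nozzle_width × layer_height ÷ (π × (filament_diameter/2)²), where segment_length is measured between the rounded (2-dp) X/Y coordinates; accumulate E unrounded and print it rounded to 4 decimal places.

G0 X-6.50 Y0.00 Z3.25
G1 X-3.25 Y-5.63 E0.2703
G1 X3.25 Y-5.63 E0.5405
G1 X6.50 Y0.00 E0.8108
G1 X3.25 Y5.63 E1.0810
G1 X-3.25 Y5.63 E1.3513
G1 X-6.50 Y0.00 E1.6216

At z = 3.25 mm: the r=6.5 cylinder gives a regular 6-gon of circumradius 6.5 (constant along its height). The outline is a single polygon with 6 vertices. Extrusion per mm of travel: 0.4 × 0.25 / (π × 0.875²) = 0.041575. Accumulating E over each segment gives final E = 1.6216.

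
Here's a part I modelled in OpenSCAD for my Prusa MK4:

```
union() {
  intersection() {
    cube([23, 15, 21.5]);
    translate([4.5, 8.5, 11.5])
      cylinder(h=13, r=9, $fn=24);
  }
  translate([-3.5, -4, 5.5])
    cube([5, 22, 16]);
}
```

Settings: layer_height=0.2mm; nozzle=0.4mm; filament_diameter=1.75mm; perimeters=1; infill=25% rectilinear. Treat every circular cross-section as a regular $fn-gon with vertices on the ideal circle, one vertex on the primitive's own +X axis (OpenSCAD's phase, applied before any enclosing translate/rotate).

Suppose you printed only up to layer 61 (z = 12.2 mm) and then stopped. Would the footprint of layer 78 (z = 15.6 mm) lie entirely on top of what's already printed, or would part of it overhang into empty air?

Compare the two slices. At z = 12.2: the cube is present — its section is the full 23×15 rectangle (area 345.00 mm²); the r=9 cylinder at (4.5, 8.5) gives a regular 24-gon of circumradius 9 (constant along its height) (area = (24/2)·9.000²·sin(360°/24) = 251.57 mm²); Taking the intersection: the r=9 cylinder at (4.5, 8.5) partially overlaps the 23×15 cube; clipping to the common part keeps 181.49 mm² — area = 181.49 mm²; the cube at (-3.5, -4) is present — its section is the full 5×22 rectangle (area 110.00 mm²); Merging all regions: the regions partially overlap — summed areas 291.49 mm² minus the doubly-counted overlap 21.91 mm² gives 269.58 mm² — area = 269.58 mm². At z = 15.6: the cube is present — its section is the full 23×15 rectangle (area 345.00 mm²); the cylinder at (4.5, 8.5): section is a regular 24-gon, circumradius r=9 (area = (24/2)·9.000²·sin(360°/24) = 251.57 mm²); Keeping only the common overlap: the r=9 cylinder at (4.5, 8.5) partially overlaps the 23×15 cube; clipping to the common part keeps 181.49 mm² — area = 181.49 mm²; the cube at (-3.5, -4) (footprint 5×22) is included at this height (area 110.00 mm²); Taking the union: the regions partially overlap — summed areas 291.49 mm² minus the doubly-counted overlap 21.91 mm² gives 269.58 mm² — area = 269.58 mm². Checking containment: the cross-section at z = 15.6 is a subset of the cross-section at z = 12.2.

entirely on top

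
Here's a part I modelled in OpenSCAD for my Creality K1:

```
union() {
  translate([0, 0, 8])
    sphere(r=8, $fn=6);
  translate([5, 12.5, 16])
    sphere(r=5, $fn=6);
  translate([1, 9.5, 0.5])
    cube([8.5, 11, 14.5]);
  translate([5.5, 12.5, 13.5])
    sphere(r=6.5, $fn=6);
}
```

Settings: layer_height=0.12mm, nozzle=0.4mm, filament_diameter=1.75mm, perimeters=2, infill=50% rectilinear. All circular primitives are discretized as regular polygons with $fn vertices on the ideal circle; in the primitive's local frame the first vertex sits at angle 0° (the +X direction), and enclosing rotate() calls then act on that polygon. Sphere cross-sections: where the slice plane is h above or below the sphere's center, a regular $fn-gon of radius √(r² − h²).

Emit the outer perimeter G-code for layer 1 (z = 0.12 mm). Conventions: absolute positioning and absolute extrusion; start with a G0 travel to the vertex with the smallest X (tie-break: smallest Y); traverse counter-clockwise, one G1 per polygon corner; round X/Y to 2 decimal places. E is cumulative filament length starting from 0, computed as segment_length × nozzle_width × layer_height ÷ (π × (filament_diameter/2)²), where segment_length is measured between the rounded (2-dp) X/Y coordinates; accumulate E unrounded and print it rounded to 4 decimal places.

At z = 0.12 mm: the r=8 sphere slices to a regular 6-gon of circumradius 1.380 (√(r²−h²) with h=7.88 from center); the sphere at (5, 12.5) is not intersected at this z (|z−center|=15.880 > r=5); the cube at (1, 9.5) is not intersected at this z (z outside [0.5, 15]); the sphere at (5.5, 12.5) does not reach this height (|z−center|=13.380 > r=6.5); Merging all regions: only the r=8 sphere is present, so the union is just that shape — 1 connected region. The outline is a single polygon with 6 vertices. Extrusion per mm of travel: 0.4 × 0.12 / (π × 0.875²) = 0.019956. Accumulating E over each segment gives final E = 0.1656.

G0 X-1.38 Y0.00 Z0.12
G1 X-0.69 Y-1.20 E0.0276
G1 X0.69 Y-1.20 E0.0552
G1 X1.38 Y0.00 E0.0828
G1 X0.69 Y1.20 E0.1104
G1 X-0.69 Y1.20 E0.1380
G1 X-1.38 Y0.00 E0.1656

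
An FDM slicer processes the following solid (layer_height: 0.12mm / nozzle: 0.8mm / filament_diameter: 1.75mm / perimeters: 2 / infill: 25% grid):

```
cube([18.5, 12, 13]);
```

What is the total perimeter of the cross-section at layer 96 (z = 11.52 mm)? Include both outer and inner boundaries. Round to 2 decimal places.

61.00 mm

At z = 11.52 mm: the cube is present — its section is the full 18.5×12 rectangle (perimeter 61.00 mm). Overall, the cross-section is a single solid region. Total boundary length (outer) = 61.00 mm.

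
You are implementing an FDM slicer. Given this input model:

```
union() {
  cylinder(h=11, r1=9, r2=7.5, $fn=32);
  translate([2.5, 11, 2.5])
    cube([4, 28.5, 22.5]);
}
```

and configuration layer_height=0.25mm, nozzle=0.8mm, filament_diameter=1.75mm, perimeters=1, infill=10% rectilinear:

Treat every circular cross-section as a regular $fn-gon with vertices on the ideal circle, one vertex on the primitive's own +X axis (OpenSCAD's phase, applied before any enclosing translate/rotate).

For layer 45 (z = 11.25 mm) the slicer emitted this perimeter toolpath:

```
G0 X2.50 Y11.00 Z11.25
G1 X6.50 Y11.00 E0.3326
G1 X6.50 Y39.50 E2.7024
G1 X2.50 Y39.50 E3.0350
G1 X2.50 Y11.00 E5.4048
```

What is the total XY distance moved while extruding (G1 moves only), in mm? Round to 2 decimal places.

Sum the Euclidean lengths of each G1 segment: total = 65.00 mm.

65.00 mm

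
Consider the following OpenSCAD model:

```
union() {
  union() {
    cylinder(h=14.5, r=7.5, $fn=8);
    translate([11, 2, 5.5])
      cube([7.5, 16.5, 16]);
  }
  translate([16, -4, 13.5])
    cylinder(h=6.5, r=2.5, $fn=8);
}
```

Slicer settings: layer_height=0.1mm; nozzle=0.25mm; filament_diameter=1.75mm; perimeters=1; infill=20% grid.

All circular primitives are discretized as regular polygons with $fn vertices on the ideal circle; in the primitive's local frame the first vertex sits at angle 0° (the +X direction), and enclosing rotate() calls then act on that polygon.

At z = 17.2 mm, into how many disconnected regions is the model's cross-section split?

2

At z = 17.2 mm: the cylinder is not intersected at this z (z outside [0, 14.5]); the cube at (11, 2) (footprint 7.5×16.5) is included at this height; Merging all regions: only the 7.5×16.5 cube at (11, 2) is present, so the union is just that shape — 1 connected region; the r=2.5 cylinder at (16, -4) contributes a regular 8-gon of circumradius 2.5; Combining (union): the 2 present regions are separate (no shared area or edge), so areas and boundary lengths simply add and each stays a separate island — 2 connected regions. The result has 2 disconnected regions.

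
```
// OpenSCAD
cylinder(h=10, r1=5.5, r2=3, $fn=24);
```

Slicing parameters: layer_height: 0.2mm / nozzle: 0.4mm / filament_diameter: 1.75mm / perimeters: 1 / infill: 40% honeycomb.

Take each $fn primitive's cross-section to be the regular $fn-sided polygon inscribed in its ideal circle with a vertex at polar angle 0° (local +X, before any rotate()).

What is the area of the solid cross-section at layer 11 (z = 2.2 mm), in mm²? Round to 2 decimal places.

76.10 mm²

At z = 2.2 mm: the cone (r1=5.5→r2=3) has section circumradius 4.950 here — a regular 24-gon (area = (24/2)·4.950²·sin(360°/24) = 76.10 mm²). Overall, the cross-section is a single solid region. Net area = 76.10 mm².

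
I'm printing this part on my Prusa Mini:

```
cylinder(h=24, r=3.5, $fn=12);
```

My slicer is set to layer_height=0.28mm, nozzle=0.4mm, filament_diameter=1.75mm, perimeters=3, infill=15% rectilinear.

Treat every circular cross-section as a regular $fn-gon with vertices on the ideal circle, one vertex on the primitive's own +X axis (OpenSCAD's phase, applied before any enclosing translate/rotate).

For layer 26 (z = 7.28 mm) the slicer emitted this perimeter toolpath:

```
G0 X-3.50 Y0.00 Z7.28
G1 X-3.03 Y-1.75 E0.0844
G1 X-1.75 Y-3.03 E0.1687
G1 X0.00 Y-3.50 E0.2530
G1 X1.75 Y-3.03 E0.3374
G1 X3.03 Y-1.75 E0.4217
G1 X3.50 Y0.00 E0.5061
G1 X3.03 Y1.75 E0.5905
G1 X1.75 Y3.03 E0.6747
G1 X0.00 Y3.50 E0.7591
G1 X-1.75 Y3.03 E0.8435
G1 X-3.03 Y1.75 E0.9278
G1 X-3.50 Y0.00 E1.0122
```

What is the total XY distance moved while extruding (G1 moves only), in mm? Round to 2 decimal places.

21.74 mm

Sum the Euclidean lengths of each G1 segment: total = 21.74 mm.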